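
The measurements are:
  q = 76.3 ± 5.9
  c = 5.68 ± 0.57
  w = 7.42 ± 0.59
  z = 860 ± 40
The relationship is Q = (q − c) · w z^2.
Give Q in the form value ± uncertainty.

Let u = q − c = 70.6. δu = √(δq² + δc²) = √(34.8 + 0.325) = 5.93, so δu/u = 0.0839.
Q is then a monomial in u, w, z:
δQ/Q = √((δu/u)² + (1·δw/w)² + (2·δz/z)²) = √(0.00705 + 0.00632 + 0.00865) = 0.148
Q = 3.88e+08, so δQ = 0.148 × 3.88e+08 = 5.75e+07.

(3.88 ± 0.575) × 10^8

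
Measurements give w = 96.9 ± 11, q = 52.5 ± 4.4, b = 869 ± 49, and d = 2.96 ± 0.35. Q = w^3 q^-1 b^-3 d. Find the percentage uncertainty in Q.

40.7%

Relative error in a monomial: (δQ/Q)² = Σ (nᵢ · δxᵢ/xᵢ)².
  (3·δw/w)² = (3×0.114)² = 0.116;  (-1·δq/q)² = (-1×0.0838)² = 0.00702;  (-3·δb/b)² = (-3×0.0564)² = 0.0286;  (1·δd/d)² = (1×0.118)² = 0.0140
δQ/Q = √(0.166) = 0.407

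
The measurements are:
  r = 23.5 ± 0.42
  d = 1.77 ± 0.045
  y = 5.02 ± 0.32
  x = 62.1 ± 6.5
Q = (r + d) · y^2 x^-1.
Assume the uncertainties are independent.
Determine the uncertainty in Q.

Let u = r + d = 25.3. δu = √(δr² + δd²) = √(0.176 + 0.00202) = 0.422, so δu/u = 0.0167.
Q is then a monomial in u, y, x:
δQ/Q = √((δu/u)² + (2·δy/y)² + (-1·δx/x)²) = √(0.000279 + 0.0163 + 0.0110) = 0.166
Q = 10.3, so δQ = 0.166 × 10.3 = 1.70.

1.70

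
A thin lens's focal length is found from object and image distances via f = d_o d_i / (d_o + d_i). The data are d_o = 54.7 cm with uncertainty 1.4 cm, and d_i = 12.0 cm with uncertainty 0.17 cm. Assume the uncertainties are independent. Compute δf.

0.123 cm

∂f/∂d_o = (d_i/(d_o+d_i))² = 0.0324;  ∂f/∂d_i = (d_o/(d_o+d_i))² = 0.673
δf = √((∂f/∂d_o · δd_o)² + (∂f/∂d_i · δd_i)²) = √(0.00205 + 0.0131) = 0.123 cm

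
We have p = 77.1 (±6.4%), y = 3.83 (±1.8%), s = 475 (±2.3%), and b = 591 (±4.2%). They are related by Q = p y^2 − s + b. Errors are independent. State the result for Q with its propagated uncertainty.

1250 ± 87.4

Let w = p·y^2 = 1130. δw/w = √((1·δp/p)² + (2·δy/y)²) = √(0.00410 + 0.00130) = 0.0734, so δw = 83.0.
Q = w − s + b: δQ = √(δw² + δs² + δb²) = √(6900 + 119 + 616) = 87.4
Q = 1250.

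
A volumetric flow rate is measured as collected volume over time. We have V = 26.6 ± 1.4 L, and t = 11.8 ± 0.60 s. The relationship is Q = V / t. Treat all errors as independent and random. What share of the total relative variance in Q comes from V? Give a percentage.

(δQ/Q)² = (1·δV/V)² + (-1·δt/t)²
  V term: (1×0.0526)² = 0.00277
  t term: (-1×0.0508)² = 0.00259
Total = 0.00536. Share from V = 0.00277/0.00536 = 0.517.

51.7%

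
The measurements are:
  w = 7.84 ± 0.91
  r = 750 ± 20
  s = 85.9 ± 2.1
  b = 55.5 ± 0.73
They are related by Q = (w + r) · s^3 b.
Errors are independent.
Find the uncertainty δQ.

2.11e+09

Let u = w + r = 758. δu = √(δw² + δr²) = √(0.828 + 400) = 20.0, so δu/u = 0.0264.
Q is then a monomial in u, s, b:
δQ/Q = √((δu/u)² + (3·δs/s)² + (1·δb/b)²) = √(0.000698 + 0.00538 + 0.000173) = 0.0791
Q = 2.67e+10, so δQ = 0.0791 × 2.67e+10 = 2.11e+09.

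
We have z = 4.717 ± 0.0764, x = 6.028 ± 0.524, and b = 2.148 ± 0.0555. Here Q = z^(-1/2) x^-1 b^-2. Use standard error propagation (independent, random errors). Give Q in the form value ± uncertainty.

0.01655 ± 0.00168

Since Q is a product/quotient, work with relative uncertainties:
  (−½·δz/z)² = (-0.5×0.0162)² = 6.56e-05;  (-1·δx/x)² = (-1×0.0869)² = 0.00756;  (-2·δb/b)² = (-2×0.0258)² = 0.00267
δQ/Q = √(0.0103) = 0.101
Q = 0.01655, so δQ = 0.101 × 0.01655 = 0.00168.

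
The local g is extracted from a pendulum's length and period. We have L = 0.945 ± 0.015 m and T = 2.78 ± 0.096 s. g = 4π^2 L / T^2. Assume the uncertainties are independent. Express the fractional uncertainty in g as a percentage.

Since g is a product/quotient, work with relative uncertainties:
  (1·δL/L)² = (1×0.0159)² = 0.000252;  (-2·δT/T)² = (-2×0.0345)² = 0.00477
δg/g = √(0.00502) = 0.0709

7.09%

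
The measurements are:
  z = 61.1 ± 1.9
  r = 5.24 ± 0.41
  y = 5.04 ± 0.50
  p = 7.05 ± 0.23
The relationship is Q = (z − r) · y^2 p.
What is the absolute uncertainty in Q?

2040

Let u = z − r = 55.9. δu = √(δz² + δr²) = √(3.61 + 0.168) = 1.94, so δu/u = 0.0348.
Q is then a monomial in u, y, p:
δQ/Q = √((δu/u)² + (2·δy/y)² + (1·δp/p)²) = √(0.00121 + 0.0394 + 0.00106) = 0.204
Q = 10000, so δQ = 0.204 × 10000 = 2040.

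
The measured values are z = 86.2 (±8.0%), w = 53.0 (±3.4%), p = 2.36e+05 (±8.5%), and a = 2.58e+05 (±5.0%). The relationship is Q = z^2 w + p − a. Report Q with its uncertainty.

(3.72 ± 0.687) × 10^5

Let h = z^2·w = 3.94e+05. δh/h = √((2·δz/z)² + (1·δw/w)²) = √(0.0256 + 0.00116) = 0.164, so δh = 64400.
Q = h + p − a: δQ = √(δh² + δp² + δa²) = √(4.15e+09 + 4.02e+08 + 1.66e+08) = 68700
Q = 3.72e+05.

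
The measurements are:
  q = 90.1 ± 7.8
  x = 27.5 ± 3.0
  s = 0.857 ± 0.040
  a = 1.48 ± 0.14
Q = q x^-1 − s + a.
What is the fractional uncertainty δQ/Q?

Let p = q·x^-1 = 3.28. δp/p = √((1·δq/q)² + (-1·δx/x)²) = √(0.00749 + 0.0119) = 0.139, so δp = 0.456.
Q = p − s + a: δQ = √(δp² + δs² + δa²) = √(0.208 + 0.00160 + 0.0196) = 0.479
Q = 3.90, so δQ/Q = 0.479/3.90 = 0.123.

0.123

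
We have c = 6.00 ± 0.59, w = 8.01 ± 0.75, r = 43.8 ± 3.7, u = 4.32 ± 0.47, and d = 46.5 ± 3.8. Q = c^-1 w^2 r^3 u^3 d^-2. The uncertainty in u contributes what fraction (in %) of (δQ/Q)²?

(δQ/Q)² = (-1·δc/c)² + (2·δw/w)² + (3·δr/r)² + (3·δu/u)² + (-2·δd/d)²
  c term: (-1×0.0983)² = 0.00967
  w term: (2×0.0936)² = 0.0351
  r term: (3×0.0845)² = 0.0642
  u term: (3×0.109)² = 0.107
  d term: (-2×0.0817)² = 0.0267
Total = 0.242. Share from u = 0.107/0.242 = 0.440.

44.0%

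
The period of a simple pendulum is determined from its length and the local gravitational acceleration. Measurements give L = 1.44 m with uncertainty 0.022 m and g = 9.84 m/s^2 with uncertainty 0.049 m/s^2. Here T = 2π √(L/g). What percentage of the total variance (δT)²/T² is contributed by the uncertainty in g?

9.60%

(δT/T)² = (½·δL/L)² + (−½·δg/g)²
  L term: (0.5×0.0153)² = 5.84e-05
  g term: (-0.5×0.00498)² = 6.2e-06
Total = 6.46e-05. Share from g = 6.2e-06/6.46e-05 = 0.0960.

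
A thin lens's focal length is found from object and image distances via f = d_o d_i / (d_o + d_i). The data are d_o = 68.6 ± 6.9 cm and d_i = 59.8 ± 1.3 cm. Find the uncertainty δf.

∂f/∂d_o = (d_i/(d_o+d_i))² = 0.217;  ∂f/∂d_i = (d_o/(d_o+d_i))² = 0.285
δf = √((∂f/∂d_o · δd_o)² + (∂f/∂d_i · δd_i)²) = √(2.24 + 0.138) = 1.54 cm

1.54 cm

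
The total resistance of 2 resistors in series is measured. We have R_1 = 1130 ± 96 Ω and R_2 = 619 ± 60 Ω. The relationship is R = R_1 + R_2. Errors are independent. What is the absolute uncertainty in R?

113 Ω

Each term contributes (cᵢ δxᵢ)² to (δR)²:
  (δR_1)² = 9220;  (δR_2)² = 3600
δR = √(12800) = 113 Ω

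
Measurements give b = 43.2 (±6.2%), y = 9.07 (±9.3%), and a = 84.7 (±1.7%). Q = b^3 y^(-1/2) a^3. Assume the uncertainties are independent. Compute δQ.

Since Q is a product/quotient, work with relative uncertainties:
  (3·δb/b)² = (3×0.0620)² = 0.0346;  (−½·δy/y)² = (-0.5×0.0930)² = 0.00216;  (3·δa/a)² = (3×0.0170)² = 0.00260
δQ/Q = √(0.0394) = 0.198
Q = 1.63e+10, so δQ = 0.198 × 1.63e+10 = 3.23e+09.

3.23e+09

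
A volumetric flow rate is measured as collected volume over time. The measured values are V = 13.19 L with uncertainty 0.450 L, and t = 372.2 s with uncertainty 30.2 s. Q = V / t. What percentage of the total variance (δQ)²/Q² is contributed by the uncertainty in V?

15.0%

(δQ/Q)² = (1·δV/V)² + (-1·δt/t)²
  V term: (1×0.0341)² = 0.00116
  t term: (-1×0.0811)² = 0.00658
Total = 0.00775. Share from V = 0.00116/0.00775 = 0.150.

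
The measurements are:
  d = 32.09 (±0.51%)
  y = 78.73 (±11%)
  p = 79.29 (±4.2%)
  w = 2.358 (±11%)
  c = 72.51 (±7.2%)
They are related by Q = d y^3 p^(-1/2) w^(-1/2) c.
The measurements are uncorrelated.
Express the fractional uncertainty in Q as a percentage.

Relative error in a monomial: (δQ/Q)² = Σ (nᵢ · δxᵢ/xᵢ)².
  (1·δd/d)² = (1×0.00510)² = 2.6e-05;  (3·δy/y)² = (3×0.110)² = 0.109;  (−½·δp/p)² = (-0.5×0.0420)² = 0.000441;  (−½·δw/w)² = (-0.5×0.110)² = 0.00302;  (1·δc/c)² = (1×0.0720)² = 0.00518
δQ/Q = √(0.118) = 0.343

34.3%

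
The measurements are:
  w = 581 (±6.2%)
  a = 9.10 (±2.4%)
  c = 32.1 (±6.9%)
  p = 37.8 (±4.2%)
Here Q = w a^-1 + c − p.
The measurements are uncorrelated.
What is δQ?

5.04

Let h = w·a^-1 = 63.8. δh/h = √((1·δw/w)² + (-1·δa/a)²) = √(0.00384 + 0.000576) = 0.0665, so δh = 4.24.
Q = h + c − p: δQ = √(δh² + δc² + δp²) = √(18.0 + 4.91 + 2.52) = 5.04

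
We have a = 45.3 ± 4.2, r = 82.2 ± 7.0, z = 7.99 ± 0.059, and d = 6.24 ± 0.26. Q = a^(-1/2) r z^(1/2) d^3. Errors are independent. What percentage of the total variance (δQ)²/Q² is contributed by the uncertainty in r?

(δQ/Q)² = (−½·δa/a)² + (1·δr/r)² + (½·δz/z)² + (3·δd/d)²
  a term: (-0.5×0.0927)² = 0.00215
  r term: (1×0.0852)² = 0.00725
  z term: (0.5×0.00738)² = 1.36e-05
  d term: (3×0.0417)² = 0.0156
Total = 0.0250. Share from r = 0.00725/0.0250 = 0.290.

29.0%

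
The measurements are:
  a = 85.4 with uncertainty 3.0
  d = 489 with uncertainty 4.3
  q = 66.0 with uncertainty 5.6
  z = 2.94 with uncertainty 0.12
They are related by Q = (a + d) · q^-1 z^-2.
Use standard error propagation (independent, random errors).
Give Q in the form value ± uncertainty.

1.01 ± 0.119

Let u = a + d = 574. δu = √(δa² + δd²) = √(9.00 + 18.5) = 5.24, so δu/u = 0.00913.
Q is then a monomial in u, q, z:
δQ/Q = √((δu/u)² + (-1·δq/q)² + (-2·δz/z)²) = √(8.33e-05 + 0.00720 + 0.00666) = 0.118
Q = 1.01, so δQ = 0.118 × 1.01 = 0.119.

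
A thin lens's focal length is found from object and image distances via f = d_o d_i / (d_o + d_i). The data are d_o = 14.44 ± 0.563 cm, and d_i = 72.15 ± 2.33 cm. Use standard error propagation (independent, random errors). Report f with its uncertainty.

∂f/∂d_o = (d_i/(d_o+d_i))² = 0.694;  ∂f/∂d_i = (d_o/(d_o+d_i))² = 0.0278
δf = √((∂f/∂d_o · δd_o)² + (∂f/∂d_i · δd_i)²) = √(0.153 + 0.00420) = 0.396 cm
f = 12.03 cm.

12.03 ± 0.396 cm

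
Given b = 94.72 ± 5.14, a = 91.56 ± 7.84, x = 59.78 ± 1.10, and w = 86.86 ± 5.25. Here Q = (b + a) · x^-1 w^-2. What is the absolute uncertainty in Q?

Let u = b + a = 186.3. δu = √(δb² + δa²) = √(26.4 + 61.5) = 9.37, so δu/u = 0.0503.
Q is then a monomial in u, x, w:
δQ/Q = √((δu/u)² + (-1·δx/x)² + (-2·δw/w)²) = √(0.00253 + 0.000339 + 0.0146) = 0.132
Q = 0.0004130, so δQ = 0.132 × 0.0004130 = 5.46e-05.

5.46e-05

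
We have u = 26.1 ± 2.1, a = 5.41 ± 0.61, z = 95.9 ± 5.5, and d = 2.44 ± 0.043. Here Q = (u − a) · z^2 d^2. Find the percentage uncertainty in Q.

Let w = u − a = 20.7. δw = √(δu² + δa²) = √(4.41 + 0.372) = 2.19, so δw/w = 0.106.
Q is then a monomial in w, z, d:
δQ/Q = √((δw/w)² + (2·δz/z)² + (2·δd/d)²) = √(0.0112 + 0.0132 + 0.00124) = 0.160

16.0%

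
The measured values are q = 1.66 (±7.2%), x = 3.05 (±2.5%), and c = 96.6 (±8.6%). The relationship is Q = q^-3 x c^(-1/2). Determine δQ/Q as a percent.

22.2%

Products/powers → add relative errors in quadrature, weighted by exponent:
  (-3·δq/q)² = (-3×0.0720)² = 0.0467;  (1·δx/x)² = (1×0.0250)² = 0.000625;  (−½·δc/c)² = (-0.5×0.0860)² = 0.00185
δQ/Q = √(0.0491) = 0.222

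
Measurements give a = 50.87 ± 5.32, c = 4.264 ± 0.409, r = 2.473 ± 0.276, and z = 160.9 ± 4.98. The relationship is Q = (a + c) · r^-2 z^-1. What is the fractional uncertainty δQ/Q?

Let u = a + c = 55.13. δu = √(δa² + δc²) = √(28.3 + 0.167) = 5.34, so δu/u = 0.0968.
Q is then a monomial in u, r, z:
δQ/Q = √((δu/u)² + (-2·δr/r)² + (-1·δz/z)²) = √(0.00937 + 0.0498 + 0.000958) = 0.245

0.245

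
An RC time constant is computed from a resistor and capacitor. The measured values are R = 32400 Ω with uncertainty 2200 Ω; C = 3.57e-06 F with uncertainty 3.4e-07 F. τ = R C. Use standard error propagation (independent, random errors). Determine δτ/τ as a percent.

Since τ is a product/quotient, work with relative uncertainties:
  (1·δR/R)² = (1×0.0679)² = 0.00461;  (1·δC/C)² = (1×0.0952)² = 0.00907
δτ/τ = √(0.0137) = 0.117

11.7%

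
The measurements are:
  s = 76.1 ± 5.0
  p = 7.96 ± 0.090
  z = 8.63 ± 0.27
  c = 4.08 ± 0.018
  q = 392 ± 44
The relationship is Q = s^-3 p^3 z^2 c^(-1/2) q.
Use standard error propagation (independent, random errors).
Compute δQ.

3.93

Since Q is a product/quotient, work with relative uncertainties:
  (-3·δs/s)² = (-3×0.0657)² = 0.0389;  (3·δp/p)² = (3×0.0113)² = 0.00115;  (2·δz/z)² = (2×0.0313)² = 0.00392;  (−½·δc/c)² = (-0.5×0.00441)² = 4.87e-06;  (1·δq/q)² = (1×0.112)² = 0.0126
δQ/Q = √(0.0565) = 0.238
Q = 16.5, so δQ = 0.238 × 16.5 = 3.93.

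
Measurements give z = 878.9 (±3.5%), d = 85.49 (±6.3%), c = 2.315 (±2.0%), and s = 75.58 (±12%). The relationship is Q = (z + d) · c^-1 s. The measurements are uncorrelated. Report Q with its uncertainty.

Let u = z + d = 964.4. δu = √(δz² + δd²) = √(946 + 29.0) = 31.2, so δu/u = 0.0324.
Q is then a monomial in u, c, s:
δQ/Q = √((δu/u)² + (-1·δc/c)² + (1·δs/s)²) = √(0.00105 + 0.000400 + 0.0144) = 0.126
Q = 31490, so δQ = 0.126 × 31490 = 3960.

31490 ± 3960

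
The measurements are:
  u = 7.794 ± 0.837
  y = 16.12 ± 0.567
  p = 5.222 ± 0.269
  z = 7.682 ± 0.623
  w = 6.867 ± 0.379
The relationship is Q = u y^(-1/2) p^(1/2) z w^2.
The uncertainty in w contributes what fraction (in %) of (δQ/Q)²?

(δQ/Q)² = (1·δu/u)² + (−½·δy/y)² + (½·δp/p)² + (1·δz/z)² + (2·δw/w)²
  u term: (1×0.107)² = 0.0115
  y term: (-0.5×0.0352)² = 0.000309
  p term: (0.5×0.0515)² = 0.000663
  z term: (1×0.0811)² = 0.00658
  w term: (2×0.0552)² = 0.0122
Total = 0.0313. Share from w = 0.0122/0.0313 = 0.390.

39.0%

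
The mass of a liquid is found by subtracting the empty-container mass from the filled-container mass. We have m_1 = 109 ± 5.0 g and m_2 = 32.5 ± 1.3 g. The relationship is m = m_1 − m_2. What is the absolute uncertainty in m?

5.17 g

For a sum/difference, combine absolute errors in quadrature:
  (δm_1)² = 25.0;  (δm_2)² = 1.69
δm = √(26.7) = 5.17 g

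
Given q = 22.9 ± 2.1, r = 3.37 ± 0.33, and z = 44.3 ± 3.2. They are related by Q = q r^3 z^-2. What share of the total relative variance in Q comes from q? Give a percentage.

7.28%

(δQ/Q)² = (1·δq/q)² + (3·δr/r)² + (-2·δz/z)²
  q term: (1×0.0917)² = 0.00841
  r term: (3×0.0979)² = 0.0863
  z term: (-2×0.0722)² = 0.0209
Total = 0.116. Share from q = 0.00841/0.116 = 0.0728.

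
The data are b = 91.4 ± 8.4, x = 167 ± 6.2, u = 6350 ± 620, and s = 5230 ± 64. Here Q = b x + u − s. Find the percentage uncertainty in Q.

9.99%

Let p = b·x = 15300. δp/p = √((1·δb/b)² + (1·δx/x)²) = √(0.00845 + 0.00138) = 0.0991, so δp = 1510.
Q = p + u − s: δQ = √(δp² + δu² + δs²) = √(2.29e+06 + 3.84e+05 + 4100) = 1640
Q = 16400, so δQ/Q = 1640/16400 = 0.0999.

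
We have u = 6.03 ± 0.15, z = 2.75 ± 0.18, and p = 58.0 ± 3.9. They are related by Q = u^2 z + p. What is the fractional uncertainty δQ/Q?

Let w = u^2·z = 100.0. δw/w = √((2·δu/u)² + (1·δz/z)²) = √(0.00248 + 0.00428) = 0.0822, so δw = 8.22.
Q = w + p: δQ = √(δw² + δp²) = √(67.6 + 15.2) = 9.10
Q = 158, so δQ/Q = 9.10/158 = 0.0576.

0.0576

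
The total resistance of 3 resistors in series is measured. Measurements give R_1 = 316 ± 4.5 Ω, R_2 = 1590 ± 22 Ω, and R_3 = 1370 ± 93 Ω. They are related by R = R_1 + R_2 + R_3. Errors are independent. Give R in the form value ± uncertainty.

Sums and differences: (δR)² = Σ (cᵢ δxᵢ)².
  (δR_1)² = 20.2;  (δR_2)² = 484;  (δR_3)² = 8650
δR = √(9150) = 95.7 Ω
R = 3280 Ω.

3280 ± 95.7 Ω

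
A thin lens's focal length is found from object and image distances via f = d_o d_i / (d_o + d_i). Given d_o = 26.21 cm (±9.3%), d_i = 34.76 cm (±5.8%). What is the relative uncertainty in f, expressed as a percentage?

∂f/∂d_o = (d_i/(d_o+d_i))² = 0.325;  ∂f/∂d_i = (d_o/(d_o+d_i))² = 0.185
δf = √((∂f/∂d_o · δd_o)² + (∂f/∂d_i · δd_i)²) = √(0.628 + 0.139) = 0.876 cm
f = 14.94 cm, so δf/f = 0.876/14.94 = 0.0586.

5.86%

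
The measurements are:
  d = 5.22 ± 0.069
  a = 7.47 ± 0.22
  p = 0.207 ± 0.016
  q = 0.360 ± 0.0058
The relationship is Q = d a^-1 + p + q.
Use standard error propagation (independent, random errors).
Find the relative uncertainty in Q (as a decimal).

Let w = d·a^-1 = 0.699. δw/w = √((1·δd/d)² + (-1·δa/a)²) = √(0.000175 + 0.000867) = 0.0323, so δw = 0.0226.
Q = w + p + q: δQ = √(δw² + δp² + δq²) = √(0.000509 + 0.000256 + 3.36e-05) = 0.0283
Q = 1.27, so δQ/Q = 0.0283/1.27 = 0.0223.

0.0223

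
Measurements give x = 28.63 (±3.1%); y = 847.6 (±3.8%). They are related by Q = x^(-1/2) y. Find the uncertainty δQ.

Q is a product of powers, so relative uncertainties combine in quadrature:
  (−½·δx/x)² = (-0.5×0.0310)² = 0.000240;  (1·δy/y)² = (1×0.0380)² = 0.00144
δQ/Q = √(0.00168) = 0.0410
Q = 158.4, so δQ = 0.0410 × 158.4 = 6.50.

6.50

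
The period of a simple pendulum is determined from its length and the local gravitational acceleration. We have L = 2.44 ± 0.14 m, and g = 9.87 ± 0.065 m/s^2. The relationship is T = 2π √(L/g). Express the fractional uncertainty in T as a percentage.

T is a product of powers, so relative uncertainties combine in quadrature:
  (½·δL/L)² = (0.5×0.0574)² = 0.000823;  (−½·δg/g)² = (-0.5×0.00659)² = 1.08e-05
δT/T = √(0.000834) = 0.0289

2.89%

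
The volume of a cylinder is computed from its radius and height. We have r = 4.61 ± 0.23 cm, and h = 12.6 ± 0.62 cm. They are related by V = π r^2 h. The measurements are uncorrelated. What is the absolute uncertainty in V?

Products/powers → add relative errors in quadrature, weighted by exponent:
  (2·δr/r)² = (2×0.0499)² = 0.00996;  (1·δh/h)² = (1×0.0492)² = 0.00242
δV/V = √(0.0124) = 0.111
V = 841 cm^3, so δV = 0.111 × 841 = 93.6 cm^3.

93.6 cm^3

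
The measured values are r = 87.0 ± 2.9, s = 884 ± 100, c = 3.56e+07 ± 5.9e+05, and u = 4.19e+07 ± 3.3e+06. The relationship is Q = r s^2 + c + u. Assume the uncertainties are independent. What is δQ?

1.59e+07

Let p = r·s^2 = 6.8e+07. δp/p = √((1·δr/r)² + (2·δs/s)²) = √(0.00111 + 0.0512) = 0.229, so δp = 1.55e+07.
Q = p + c + u: δQ = √(δp² + δc² + δu²) = √(2.42e+14 + 3.48e+11 + 1.09e+13) = 1.59e+07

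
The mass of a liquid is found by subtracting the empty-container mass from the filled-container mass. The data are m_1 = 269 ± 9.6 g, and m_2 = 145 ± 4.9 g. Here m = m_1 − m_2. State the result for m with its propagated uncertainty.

124 ± 10.8 g

For a sum/difference, combine absolute errors in quadrature:
  (δm_1)² = 92.2;  (δm_2)² = 24.0
δm = √(116) = 10.8 g
m = 124 g.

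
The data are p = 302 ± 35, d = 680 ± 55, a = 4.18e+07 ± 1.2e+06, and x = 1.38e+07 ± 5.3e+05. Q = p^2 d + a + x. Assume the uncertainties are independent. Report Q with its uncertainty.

(1.18 ± 0.153) × 10^8

Let w = p^2·d = 6.2e+07. δw/w = √((2·δp/p)² + (1·δd/d)²) = √(0.0537 + 0.00654) = 0.245, so δw = 1.52e+07.
Q = w + a + x: δQ = √(δw² + δa² + δx²) = √(2.32e+14 + 1.44e+12 + 2.81e+11) = 1.53e+07
Q = 1.18e+08.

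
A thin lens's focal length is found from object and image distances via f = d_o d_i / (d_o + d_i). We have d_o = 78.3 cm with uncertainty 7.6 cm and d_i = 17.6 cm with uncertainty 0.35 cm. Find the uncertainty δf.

∂f/∂d_o = (d_i/(d_o+d_i))² = 0.0337;  ∂f/∂d_i = (d_o/(d_o+d_i))² = 0.667
δf = √((∂f/∂d_o · δd_o)² + (∂f/∂d_i · δd_i)²) = √(0.0655 + 0.0544) = 0.346 cm

0.346 cm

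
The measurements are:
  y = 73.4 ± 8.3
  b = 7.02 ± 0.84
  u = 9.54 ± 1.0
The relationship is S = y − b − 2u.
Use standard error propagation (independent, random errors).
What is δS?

Absolute uncertainties add in quadrature for a linear combination:
  (δy)² = 68.9;  (δb)² = 0.706;  (2·δu)² = 4.00
δS = √(73.6) = 8.58

8.58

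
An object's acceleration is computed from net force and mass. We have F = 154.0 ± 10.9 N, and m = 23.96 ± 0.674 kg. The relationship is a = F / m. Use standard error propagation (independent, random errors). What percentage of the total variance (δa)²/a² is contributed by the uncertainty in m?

(δa/a)² = (1·δF/F)² + (-1·δm/m)²
  F term: (1×0.0708)² = 0.00501
  m term: (-1×0.0281)² = 0.000791
Total = 0.00580. Share from m = 0.000791/0.00580 = 0.136.

13.6%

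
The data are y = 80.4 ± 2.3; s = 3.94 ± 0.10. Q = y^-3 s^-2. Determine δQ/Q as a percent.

9.97%

For a monomial Q ∝ y^-3, s^-2, fractional errors add in quadrature:
  (-3·δy/y)² = (-3×0.0286)² = 0.00737;  (-2·δs/s)² = (-2×0.0254)² = 0.00258
δQ/Q = √(0.00994) = 0.0997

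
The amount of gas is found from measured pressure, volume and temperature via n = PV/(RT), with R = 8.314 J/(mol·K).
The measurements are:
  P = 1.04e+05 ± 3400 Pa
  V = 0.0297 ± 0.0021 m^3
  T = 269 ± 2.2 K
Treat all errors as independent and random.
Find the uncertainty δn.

0.108 mol

n is a product of powers, so relative uncertainties combine in quadrature:
  (1·δP/P)² = (1×0.0327)² = 0.00107;  (1·δV/V)² = (1×0.0707)² = 0.00500;  (-1·δT/T)² = (-1×0.00818)² = 6.69e-05
δn/n = √(0.00614) = 0.0783
n = 1.38 mol, so δn = 0.0783 × 1.38 = 0.108 mol.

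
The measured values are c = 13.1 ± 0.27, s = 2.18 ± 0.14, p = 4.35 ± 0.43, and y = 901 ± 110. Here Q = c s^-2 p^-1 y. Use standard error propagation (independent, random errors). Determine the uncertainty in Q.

116

For a monomial Q ∝ c, s^-2, p^-1, y, fractional errors add in quadrature:
  (1·δc/c)² = (1×0.0206)² = 0.000425;  (-2·δs/s)² = (-2×0.0642)² = 0.0165;  (-1·δp/p)² = (-1×0.0989)² = 0.00977;  (1·δy/y)² = (1×0.122)² = 0.0149
δQ/Q = √(0.0416) = 0.204
Q = 571, so δQ = 0.204 × 571 = 116.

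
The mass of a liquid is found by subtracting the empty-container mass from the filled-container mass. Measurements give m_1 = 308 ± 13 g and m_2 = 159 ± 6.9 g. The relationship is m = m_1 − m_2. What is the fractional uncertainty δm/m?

For a sum/difference, combine absolute errors in quadrature:
  (δm_1)² = 169;  (δm_2)² = 47.6
δm = √(217) = 14.7 g
m = 149 g, so δm/m = 14.7/149 = 0.0988.

0.0988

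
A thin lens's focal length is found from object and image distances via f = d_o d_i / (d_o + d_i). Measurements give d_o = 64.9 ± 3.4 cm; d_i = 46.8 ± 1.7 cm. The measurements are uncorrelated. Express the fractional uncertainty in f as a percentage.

∂f/∂d_o = (d_i/(d_o+d_i))² = 0.176;  ∂f/∂d_i = (d_o/(d_o+d_i))² = 0.338
δf = √((∂f/∂d_o · δd_o)² + (∂f/∂d_i · δd_i)²) = √(0.356 + 0.329) = 0.828 cm
f = 27.2 cm, so δf/f = 0.828/27.2 = 0.0305.

3.05%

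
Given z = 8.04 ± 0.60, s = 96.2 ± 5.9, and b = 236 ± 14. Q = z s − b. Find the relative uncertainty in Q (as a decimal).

Let p = z·s = 773. δp/p = √((1·δz/z)² + (1·δs/s)²) = √(0.00557 + 0.00376) = 0.0966, so δp = 74.7.
Q = p − b: δQ = √(δp² + δb²) = √(5580 + 196) = 76.0
Q = 537, so δQ/Q = 76.0/537 = 0.141.

0.141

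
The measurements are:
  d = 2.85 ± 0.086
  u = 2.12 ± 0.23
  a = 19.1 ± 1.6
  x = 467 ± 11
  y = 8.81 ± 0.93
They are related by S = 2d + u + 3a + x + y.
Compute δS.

12.0

For a sum/difference, combine absolute errors in quadrature:
  (2·δd)² = 0.0296;  (δu)² = 0.0529;  (3·δa)² = 23.0;  (δx)² = 121;  (δy)² = 0.865
δS = √(145) = 12.0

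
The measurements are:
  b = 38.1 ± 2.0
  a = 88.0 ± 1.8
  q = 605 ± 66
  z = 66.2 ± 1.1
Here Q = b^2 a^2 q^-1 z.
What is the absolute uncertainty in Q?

1.94e+05

Relative error in a monomial: (δQ/Q)² = Σ (nᵢ · δxᵢ/xᵢ)².
  (2·δb/b)² = (2×0.0525)² = 0.0110;  (2·δa/a)² = (2×0.0205)² = 0.00167;  (-1·δq/q)² = (-1×0.109)² = 0.0119;  (1·δz/z)² = (1×0.0166)² = 0.000276
δQ/Q = √(0.0249) = 0.158
Q = 1.23e+06, so δQ = 0.158 × 1.23e+06 = 1.94e+05.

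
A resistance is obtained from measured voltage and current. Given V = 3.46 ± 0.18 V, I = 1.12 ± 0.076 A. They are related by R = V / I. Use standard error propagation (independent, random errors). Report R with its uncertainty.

3.09 ± 0.264 Ω

Each factor contributes (exponent × relative error)² to (δR/R)²:
  (1·δV/V)² = (1×0.0520)² = 0.00271;  (-1·δI/I)² = (-1×0.0679)² = 0.00460
δR/R = √(0.00731) = 0.0855
R = 3.09 Ω, so δR = 0.0855 × 3.09 = 0.264 Ω.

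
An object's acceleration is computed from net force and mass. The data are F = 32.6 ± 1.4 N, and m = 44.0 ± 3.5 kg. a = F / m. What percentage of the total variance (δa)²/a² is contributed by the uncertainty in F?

(δa/a)² = (1·δF/F)² + (-1·δm/m)²
  F term: (1×0.0429)² = 0.00184
  m term: (-1×0.0795)² = 0.00633
Total = 0.00817. Share from F = 0.00184/0.00817 = 0.226.

22.6%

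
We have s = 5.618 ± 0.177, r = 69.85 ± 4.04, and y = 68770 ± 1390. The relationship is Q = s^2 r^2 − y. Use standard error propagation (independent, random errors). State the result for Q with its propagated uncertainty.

85220 ± 20300

Let p = s^2·r^2 = 154000. δp/p = √((2·δs/s)² + (2·δr/r)²) = √(0.00397 + 0.0134) = 0.132, so δp = 20300.
Q = p − y: δQ = √(δp² + δy²) = √(4.11e+08 + 1.93e+06) = 20300
Q = 85220.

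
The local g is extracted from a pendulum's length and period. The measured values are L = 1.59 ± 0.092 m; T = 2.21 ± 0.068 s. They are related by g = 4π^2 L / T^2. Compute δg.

1.09 m/s^2

Products/powers → add relative errors in quadrature, weighted by exponent:
  (1·δL/L)² = (1×0.0579)² = 0.00335;  (-2·δT/T)² = (-2×0.0308)² = 0.00379
δg/g = √(0.00713) = 0.0845
g = 12.9 m/s^2, so δg = 0.0845 × 12.9 = 1.09 m/s^2.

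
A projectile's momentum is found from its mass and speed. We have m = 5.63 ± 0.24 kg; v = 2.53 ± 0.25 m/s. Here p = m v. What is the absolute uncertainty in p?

Each factor contributes (exponent × relative error)² to (δp/p)²:
  (1·δm/m)² = (1×0.0426)² = 0.00182;  (1·δv/v)² = (1×0.0988)² = 0.00976
δp/p = √(0.0116) = 0.108
p = 14.2 kg·m/s, so δp = 0.108 × 14.2 = 1.53 kg·m/s.

1.53 kg·m/s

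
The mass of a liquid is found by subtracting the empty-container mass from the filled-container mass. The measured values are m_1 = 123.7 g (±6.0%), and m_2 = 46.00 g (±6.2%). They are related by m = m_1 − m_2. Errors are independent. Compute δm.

7.95 g

For a sum/difference, combine absolute errors in quadrature:
  (δm_1)² = 55.1;  (δm_2)² = 8.13
δm = √(63.2) = 7.95 g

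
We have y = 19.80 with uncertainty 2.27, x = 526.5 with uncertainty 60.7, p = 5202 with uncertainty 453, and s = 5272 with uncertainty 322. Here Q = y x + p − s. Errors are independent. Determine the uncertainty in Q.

Let w = y·x = 10420. δw/w = √((1·δy/y)² + (1·δx/x)²) = √(0.0131 + 0.0133) = 0.163, so δw = 1690.
Q = w + p − s: δQ = √(δw² + δp² + δs²) = √(2.87e+06 + 2.05e+05 + 1.04e+05) = 1780

1780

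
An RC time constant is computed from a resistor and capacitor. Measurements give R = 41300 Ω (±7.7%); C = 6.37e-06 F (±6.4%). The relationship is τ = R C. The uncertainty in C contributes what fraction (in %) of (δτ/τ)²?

(δτ/τ)² = (1·δR/R)² + (1·δC/C)²
  R term: (1×0.0770)² = 0.00593
  C term: (1×0.0640)² = 0.00410
Total = 0.0100. Share from C = 0.00410/0.0100 = 0.409.

40.9%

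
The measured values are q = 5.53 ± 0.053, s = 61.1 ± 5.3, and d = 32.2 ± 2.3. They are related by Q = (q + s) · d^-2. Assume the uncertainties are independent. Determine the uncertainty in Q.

Let u = q + s = 66.6. δu = √(δq² + δs²) = √(0.00281 + 28.1) = 5.30, so δu/u = 0.0795.
Q is then a monomial in u, d:
δQ/Q = √((δu/u)² + (-2·δd/d)²) = √(0.00633 + 0.0204) = 0.164
Q = 0.0643, so δQ = 0.164 × 0.0643 = 0.0105.

0.0105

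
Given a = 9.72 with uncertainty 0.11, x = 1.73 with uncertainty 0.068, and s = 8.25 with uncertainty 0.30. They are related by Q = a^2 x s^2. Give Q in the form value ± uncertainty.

Since Q is a product/quotient, work with relative uncertainties:
  (2·δa/a)² = (2×0.0113)² = 0.000512;  (1·δx/x)² = (1×0.0393)² = 0.00154;  (2·δs/s)² = (2×0.0364)² = 0.00529
δQ/Q = √(0.00735) = 0.0857
Q = 11100, so δQ = 0.0857 × 11100 = 954.

11100 ± 954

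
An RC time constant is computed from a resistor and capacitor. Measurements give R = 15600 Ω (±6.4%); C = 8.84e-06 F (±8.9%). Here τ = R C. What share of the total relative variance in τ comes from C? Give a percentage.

65.9%

(δτ/τ)² = (1·δR/R)² + (1·δC/C)²
  R term: (1×0.0640)² = 0.00410
  C term: (1×0.0890)² = 0.00792
Total = 0.0120. Share from C = 0.00792/0.0120 = 0.659.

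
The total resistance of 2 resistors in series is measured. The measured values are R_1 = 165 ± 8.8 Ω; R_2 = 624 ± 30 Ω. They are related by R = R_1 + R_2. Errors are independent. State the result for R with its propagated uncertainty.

789 ± 31.3 Ω

For a sum/difference, combine absolute errors in quadrature:
  (δR_1)² = 77.4;  (δR_2)² = 900
δR = √(977) = 31.3 Ω
R = 789 Ω.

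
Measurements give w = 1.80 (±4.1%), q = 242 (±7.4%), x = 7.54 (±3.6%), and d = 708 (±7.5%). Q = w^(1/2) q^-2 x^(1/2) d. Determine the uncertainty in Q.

Since Q is a product/quotient, work with relative uncertainties:
  (½·δw/w)² = (0.5×0.0410)² = 0.000420;  (-2·δq/q)² = (-2×0.0740)² = 0.0219;  (½·δx/x)² = (0.5×0.0360)² = 0.000324;  (1·δd/d)² = (1×0.0750)² = 0.00562
δQ/Q = √(0.0283) = 0.168
Q = 0.0445, so δQ = 0.168 × 0.0445 = 0.00749.

0.00749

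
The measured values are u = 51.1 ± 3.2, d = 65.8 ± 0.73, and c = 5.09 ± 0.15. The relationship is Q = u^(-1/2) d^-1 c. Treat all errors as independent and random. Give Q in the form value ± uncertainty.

Relative error in a monomial: (δQ/Q)² = Σ (nᵢ · δxᵢ/xᵢ)².
  (−½·δu/u)² = (-0.5×0.0626)² = 0.000980;  (-1·δd/d)² = (-1×0.0111)² = 0.000123;  (1·δc/c)² = (1×0.0295)² = 0.000868
δQ/Q = √(0.00197) = 0.0444
Q = 0.0108, so δQ = 0.0444 × 0.0108 = 0.000481.

0.0108 ± 0.000481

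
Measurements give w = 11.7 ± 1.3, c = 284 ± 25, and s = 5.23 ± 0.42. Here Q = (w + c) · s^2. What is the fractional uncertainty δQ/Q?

Let u = w + c = 296. δu = √(δw² + δc²) = √(1.69 + 625) = 25.0, so δu/u = 0.0847.
Q is then a monomial in u, s:
δQ/Q = √((δu/u)² + (2·δs/s)²) = √(0.00717 + 0.0258) = 0.182

0.182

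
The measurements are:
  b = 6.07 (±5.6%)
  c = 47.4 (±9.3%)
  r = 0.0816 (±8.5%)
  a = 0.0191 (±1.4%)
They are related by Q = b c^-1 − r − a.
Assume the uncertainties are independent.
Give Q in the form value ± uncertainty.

0.0274 ± 0.0155

Let p = b·c^-1 = 0.128. δp/p = √((1·δb/b)² + (-1·δc/c)²) = √(0.00314 + 0.00865) = 0.109, so δp = 0.0139.
Q = p − r − a: δQ = √(δp² + δr² + δa²) = √(0.000193 + 4.81e-05 + 7.15e-08) = 0.0155
Q = 0.0274.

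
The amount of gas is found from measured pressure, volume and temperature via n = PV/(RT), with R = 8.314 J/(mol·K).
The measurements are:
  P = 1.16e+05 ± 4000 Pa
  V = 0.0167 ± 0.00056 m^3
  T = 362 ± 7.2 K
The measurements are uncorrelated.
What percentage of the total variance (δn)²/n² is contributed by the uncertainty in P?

43.9%

(δn/n)² = (1·δP/P)² + (1·δV/V)² + (-1·δT/T)²
  P term: (1×0.0345)² = 0.00119
  V term: (1×0.0335)² = 0.00112
  T term: (-1×0.0199)² = 0.000396
Total = 0.00271. Share from P = 0.00119/0.00271 = 0.439.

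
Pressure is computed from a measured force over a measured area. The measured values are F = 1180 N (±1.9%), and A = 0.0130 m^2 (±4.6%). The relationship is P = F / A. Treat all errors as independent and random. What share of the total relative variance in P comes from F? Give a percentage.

(δP/P)² = (1·δF/F)² + (-1·δA/A)²
  F term: (1×0.0190)² = 0.000361
  A term: (-1×0.0460)² = 0.00212
Total = 0.00248. Share from F = 0.000361/0.00248 = 0.146.

14.6%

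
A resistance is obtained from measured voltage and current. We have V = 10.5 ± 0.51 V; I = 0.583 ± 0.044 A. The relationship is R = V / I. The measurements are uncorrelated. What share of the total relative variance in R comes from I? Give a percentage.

(δR/R)² = (1·δV/V)² + (-1·δI/I)²
  V term: (1×0.0486)² = 0.00236
  I term: (-1×0.0755)² = 0.00570
Total = 0.00806. Share from I = 0.00570/0.00806 = 0.707.

70.7%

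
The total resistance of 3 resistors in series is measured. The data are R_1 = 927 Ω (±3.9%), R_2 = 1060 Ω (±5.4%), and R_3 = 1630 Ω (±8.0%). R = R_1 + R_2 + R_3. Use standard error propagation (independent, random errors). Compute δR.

For a sum/difference, combine absolute errors in quadrature:
  (δR_1)² = 1310;  (δR_2)² = 3280;  (δR_3)² = 17000
δR = √(21600) = 147 Ω

147 Ω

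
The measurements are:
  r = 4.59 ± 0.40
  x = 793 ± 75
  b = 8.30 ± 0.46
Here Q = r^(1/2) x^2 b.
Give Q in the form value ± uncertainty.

Products/powers → add relative errors in quadrature, weighted by exponent:
  (½·δr/r)² = (0.5×0.0871)² = 0.00190;  (2·δx/x)² = (2×0.0946)² = 0.0358;  (1·δb/b)² = (1×0.0554)² = 0.00307
δQ/Q = √(0.0407) = 0.202
Q = 1.12e+07, so δQ = 0.202 × 1.12e+07 = 2.26e+06.

(1.12 ± 0.226) × 10^7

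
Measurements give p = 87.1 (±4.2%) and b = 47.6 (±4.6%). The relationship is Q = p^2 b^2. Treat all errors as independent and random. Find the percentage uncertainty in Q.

Q is a product of powers, so relative uncertainties combine in quadrature:
  (2·δp/p)² = (2×0.0420)² = 0.00706;  (2·δb/b)² = (2×0.0460)² = 0.00846
δQ/Q = √(0.0155) = 0.125

12.5%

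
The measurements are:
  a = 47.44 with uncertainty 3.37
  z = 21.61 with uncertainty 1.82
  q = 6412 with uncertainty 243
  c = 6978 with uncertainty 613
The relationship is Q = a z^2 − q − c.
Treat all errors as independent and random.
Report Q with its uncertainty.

8764 ± 4100

Let p = a·z^2 = 22150. δp/p = √((1·δa/a)² + (2·δz/z)²) = √(0.00505 + 0.0284) = 0.183, so δp = 4050.
Q = p − q − c: δQ = √(δp² + δq² + δc²) = √(1.64e+07 + 59000 + 3.76e+05) = 4100
Q = 8764.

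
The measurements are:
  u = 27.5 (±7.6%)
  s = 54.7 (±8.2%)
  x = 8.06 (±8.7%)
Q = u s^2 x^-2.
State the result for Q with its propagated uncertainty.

1270 ± 318

Q is a product of powers, so relative uncertainties combine in quadrature:
  (1·δu/u)² = (1×0.0760)² = 0.00578;  (2·δs/s)² = (2×0.0820)² = 0.0269;  (-2·δx/x)² = (-2×0.0870)² = 0.0303
δQ/Q = √(0.0629) = 0.251
Q = 1270, so δQ = 0.251 × 1270 = 318.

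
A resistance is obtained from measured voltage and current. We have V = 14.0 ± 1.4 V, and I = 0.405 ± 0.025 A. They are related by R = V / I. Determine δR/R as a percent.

11.8%

Products/powers → add relative errors in quadrature, weighted by exponent:
  (1·δV/V)² = (1×0.100)² = 0.0100;  (-1·δI/I)² = (-1×0.0617)² = 0.00381
δR/R = √(0.0138) = 0.118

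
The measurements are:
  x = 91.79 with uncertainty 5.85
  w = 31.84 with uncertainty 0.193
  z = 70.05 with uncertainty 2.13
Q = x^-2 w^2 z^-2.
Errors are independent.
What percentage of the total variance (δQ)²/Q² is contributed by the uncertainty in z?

18.4%

(δQ/Q)² = (-2·δx/x)² + (2·δw/w)² + (-2·δz/z)²
  x term: (-2×0.0637)² = 0.0162
  w term: (2×0.00606)² = 0.000147
  z term: (-2×0.0304)² = 0.00370
Total = 0.0201. Share from z = 0.00370/0.0201 = 0.184.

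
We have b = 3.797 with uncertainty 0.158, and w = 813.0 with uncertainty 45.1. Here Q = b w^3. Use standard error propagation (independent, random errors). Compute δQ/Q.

0.172

For a monomial Q ∝ b, w^3, fractional errors add in quadrature:
  (1·δb/b)² = (1×0.0416)² = 0.00173;  (3·δw/w)² = (3×0.0555)² = 0.0277
δQ/Q = √(0.0294) = 0.172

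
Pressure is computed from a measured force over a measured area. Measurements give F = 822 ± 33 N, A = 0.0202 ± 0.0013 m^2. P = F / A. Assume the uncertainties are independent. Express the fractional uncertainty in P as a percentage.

7.59%

For a monomial P ∝ F, A^-1, fractional errors add in quadrature:
  (1·δF/F)² = (1×0.0401)² = 0.00161;  (-1·δA/A)² = (-1×0.0644)² = 0.00414
δP/P = √(0.00575) = 0.0759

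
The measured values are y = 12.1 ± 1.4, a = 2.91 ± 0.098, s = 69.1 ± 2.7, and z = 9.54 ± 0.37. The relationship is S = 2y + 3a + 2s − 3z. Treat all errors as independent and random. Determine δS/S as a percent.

S is a linear combination, so absolute uncertainties add in quadrature:
  (2·δy)² = 7.84;  (3·δa)² = 0.0864;  (2·δs)² = 29.2;  (3·δz)² = 1.23
δS = √(38.3) = 6.19
S = 143, so δS/S = 6.19/143 = 0.0434.

4.34%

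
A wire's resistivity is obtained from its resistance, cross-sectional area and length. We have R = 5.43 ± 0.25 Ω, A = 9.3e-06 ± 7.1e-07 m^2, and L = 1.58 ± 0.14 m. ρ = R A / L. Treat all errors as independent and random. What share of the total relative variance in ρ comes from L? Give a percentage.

49.7%

(δρ/ρ)² = (1·δR/R)² + (1·δA/A)² + (-1·δL/L)²
  R term: (1×0.0460)² = 0.00212
  A term: (1×0.0763)² = 0.00583
  L term: (-1×0.0886)² = 0.00785
Total = 0.0158. Share from L = 0.00785/0.0158 = 0.497.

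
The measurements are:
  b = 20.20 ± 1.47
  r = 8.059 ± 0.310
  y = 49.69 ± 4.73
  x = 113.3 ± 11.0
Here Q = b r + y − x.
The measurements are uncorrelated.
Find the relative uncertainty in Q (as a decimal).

0.181

Let p = b·r = 162.8. δp/p = √((1·δb/b)² + (1·δr/r)²) = √(0.00530 + 0.00148) = 0.0823, so δp = 13.4.
Q = p + y − x: δQ = √(δp² + δy² + δx²) = √(180 + 22.4 + 121) = 18.0
Q = 99.18, so δQ/Q = 18.0/99.18 = 0.181.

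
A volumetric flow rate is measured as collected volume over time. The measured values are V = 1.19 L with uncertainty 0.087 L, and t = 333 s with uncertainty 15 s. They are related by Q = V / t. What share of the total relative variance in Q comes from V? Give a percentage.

72.5%

(δQ/Q)² = (1·δV/V)² + (-1·δt/t)²
  V term: (1×0.0731)² = 0.00534
  t term: (-1×0.0450)² = 0.00203
Total = 0.00737. Share from V = 0.00534/0.00737 = 0.725.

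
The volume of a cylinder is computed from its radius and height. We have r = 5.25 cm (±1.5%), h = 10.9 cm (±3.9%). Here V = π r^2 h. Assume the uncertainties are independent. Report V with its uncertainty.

944 ± 46.4 cm^3

Each factor contributes (exponent × relative error)² to (δV/V)²:
  (2·δr/r)² = (2×0.0150)² = 0.000900;  (1·δh/h)² = (1×0.0390)² = 0.00152
δV/V = √(0.00242) = 0.0492
V = 944 cm^3, so δV = 0.0492 × 944 = 46.4 cm^3.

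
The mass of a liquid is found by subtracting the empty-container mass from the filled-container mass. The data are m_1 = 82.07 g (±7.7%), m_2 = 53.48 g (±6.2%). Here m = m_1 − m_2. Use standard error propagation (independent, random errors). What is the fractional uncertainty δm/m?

Absolute uncertainties add in quadrature for a linear combination:
  (δm_1)² = 39.9;  (δm_2)² = 11.0
δm = √(50.9) = 7.14 g
m = 28.59 g, so δm/m = 7.14/28.59 = 0.250.

0.250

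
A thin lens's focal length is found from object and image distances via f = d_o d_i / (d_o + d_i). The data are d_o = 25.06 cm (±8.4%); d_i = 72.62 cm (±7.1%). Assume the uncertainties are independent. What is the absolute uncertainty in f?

∂f/∂d_o = (d_i/(d_o+d_i))² = 0.553;  ∂f/∂d_i = (d_o/(d_o+d_i))² = 0.0658
δf = √((∂f/∂d_o · δd_o)² + (∂f/∂d_i · δd_i)²) = √(1.35 + 0.115) = 1.21 cm

1.21 cm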